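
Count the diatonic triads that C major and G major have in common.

4

Diatonic triads of C major: C (I), Dm (ii), Em (iii), F (IV), G (V), Am (vi), Bdim (vii°).
Diatonic triads of G major: G (I), Am (ii), Bm (iii), C (IV), D (V), Em (vi), F#dim (vii°).
Matching root and quality in both lists: C, Em, G, Am.
That gives 4 common triads.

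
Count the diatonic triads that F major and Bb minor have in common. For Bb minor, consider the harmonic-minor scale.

1

Diatonic triads of F major: F (I), Gm (ii), Am (iii), Bb (IV), C (V), Dm (vi), Edim (vii°).
Diatonic triads of Bb minor (harmonic minor): Bbm (i), Cdim (ii°), Dbaug (III+), Ebm (iv), F (V), Gb (VI), Adim (vii°).
Matching root and quality in both lists: F.
That gives 1 common triad.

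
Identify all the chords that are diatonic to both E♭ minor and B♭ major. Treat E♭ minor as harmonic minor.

Triads in E♭ minor (harmonic minor): E♭m (i), Fdim (ii°), G♭aug (III+), A♭m (iv), B♭ (V), C♭ (VI), Ddim (vii°).
Triads in B♭ major: B♭ (I), Cm (ii), Dm (iii), E♭ (IV), F (V), Gm (vi), Adim (vii°).
Shared triads with their functions: B♭ (V in E♭ minor, I in B♭ major).

B♭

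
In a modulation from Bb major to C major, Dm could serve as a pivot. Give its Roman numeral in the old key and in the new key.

The scale of Bb major is Bb C D Eb F G A; D is degree 3, and the triad built there (D-F-A) is minor, so it is iii.
The scale of C major is C D E F G A B; D is degree 2, and the triad built there (D-F-A) is minor, so it is ii.

iii in Bb major; ii in C major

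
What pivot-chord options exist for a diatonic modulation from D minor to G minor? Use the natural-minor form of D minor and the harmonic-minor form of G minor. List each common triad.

Triads in D minor (natural minor): Dm (i), Edim (ii°), F (III), Gm (iv), Am (v), B♭ (VI), C (VII).
Triads in G minor (harmonic minor): Gm (i), Adim (ii°), B♭aug (III+), Cm (iv), D (V), E♭ (VI), F♯dim (vii°).
Shared triads with their functions: Gm (iv in D minor, i in G minor).

Gm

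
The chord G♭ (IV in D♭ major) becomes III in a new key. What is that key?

E♭ minor

The numeral III denotes a major triad on scale degree 3. With G♭ on degree 3, the tonic of the new key is E♭.
Degree 3 carries a major triad in natural-minor keys, so the destination is E♭ minor.
Check: the diatonic triads of E♭ minor (natural minor) are E♭m (i), Fdim (ii°), G♭ (III), A♭m (iv), B♭m (v), C♭ (VI), D♭ (VII) — G♭ is indeed III.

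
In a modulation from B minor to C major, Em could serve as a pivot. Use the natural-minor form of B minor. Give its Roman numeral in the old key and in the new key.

iv in B minor; iii in C major

The scale of B minor (natural minor) is B C♯ D E F♯ G A; E is degree 4, and the triad built there (E-G-B) is minor, so it is iv.
The scale of C major is C D E F G A B; E is degree 3, and the triad built there (E-G-B) is minor, so it is iii.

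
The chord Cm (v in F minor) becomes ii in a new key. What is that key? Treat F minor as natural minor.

The numeral ii denotes a minor triad on scale degree 2. With C on degree 2, the tonic of the new key is Bb.
Degree 2 carries a minor triad in major keys, so the destination is Bb major.
Check: the diatonic triads of Bb major are Bb (I), Cm (ii), Dm (iii), Eb (IV), F (V), Gm (vi), Adim (vii°) — Cm is indeed ii.

Bb major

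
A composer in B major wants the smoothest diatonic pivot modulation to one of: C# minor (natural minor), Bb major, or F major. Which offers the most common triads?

Triads of B major: B major (I), C# minor (ii), D# minor (iii), E major (IV), F# major (V), G# minor (vi), A# diminished (vii°).
C# minor (natural minor) shares 4: B, C#m, E, G#m.
Bb major shares 0: none.
F major shares 0: none.
The most common triads (4) are shared with C# minor.

C# minor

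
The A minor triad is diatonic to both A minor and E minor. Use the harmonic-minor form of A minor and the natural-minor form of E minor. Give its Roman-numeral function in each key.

The scale of A minor (harmonic minor) is A B C D E F G#; A is degree 1, and the triad built there (A-C-E) is minor, so it is i.
The scale of E minor (natural minor) is E F# G A B C D; A is degree 4, and the triad built there (A-C-E) is minor, so it is iv.

i in A minor; iv in E minor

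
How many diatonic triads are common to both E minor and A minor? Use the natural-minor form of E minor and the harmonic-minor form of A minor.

1

Diatonic triads of E minor (natural minor): Em (i), F♯dim (ii°), G (III), Am (iv), Bm (v), C (VI), D (VII).
Diatonic triads of A minor (harmonic minor): Am (i), Bdim (ii°), Caug (III+), Dm (iv), E (V), F (VI), G♯dim (vii°).
Matching root and quality in both lists: Am.
That gives 1 common triad.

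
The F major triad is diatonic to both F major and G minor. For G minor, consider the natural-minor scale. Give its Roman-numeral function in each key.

I in F major; VII in G minor

The scale of F major is F G A B♭ C D E; F is degree 1, and the triad built there (F-A-C) is major, so it is I.
The scale of G minor (natural minor) is G A B♭ C D E♭ F; F is degree 7, and the triad built there (F-A-C) is major, so it is VII.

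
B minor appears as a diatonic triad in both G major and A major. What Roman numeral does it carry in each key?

iii in G major; ii in A major

The scale of G major is G A B C D E F#; B is degree 3, and the triad built there (B-D-F#) is minor, so it is iii.
The scale of A major is A B C# D E F# G#; B is degree 2, and the triad built there (B-D-F#) is minor, so it is ii.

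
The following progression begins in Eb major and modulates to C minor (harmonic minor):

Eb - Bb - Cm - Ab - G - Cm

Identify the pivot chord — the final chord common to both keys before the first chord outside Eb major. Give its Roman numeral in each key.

Ab — IV in Eb major, VI in C minor

Chords diatonic to Eb major: Eb, Fm, Gm, Ab, Bb, Cm, Ddim.
Reading the progression, the first chord not in that set is G, so the modulation leaves Eb major there.
The chord immediately before G is Ab, which is diatonic to both keys: IV in Eb major and VI in C minor.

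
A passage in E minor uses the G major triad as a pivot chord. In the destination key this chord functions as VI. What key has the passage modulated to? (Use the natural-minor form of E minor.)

The numeral VI denotes a major triad on scale degree 6. With G on degree 6, the tonic of the new key is B.
Degree 6 carries a major triad in minor keys, so the destination is B minor.
Check: the diatonic triads of B minor (natural minor) are Bm (i), C♯dim (ii°), D (III), Em (iv), F♯m (v), G (VI), A (VII) — G major is indeed VI.

B minor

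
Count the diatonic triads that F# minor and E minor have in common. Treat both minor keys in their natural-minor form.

2

Diatonic triads of F# minor (natural minor): F# minor (i), G# diminished (ii°), A major (III), B minor (iv), C# minor (v), D major (VI), E major (VII).
Diatonic triads of E minor (natural minor): E minor (i), F# diminished (ii°), G major (III), A minor (iv), B minor (v), C major (VI), D major (VII).
Matching root and quality in both lists: B minor, D major.
That gives 2 common triads.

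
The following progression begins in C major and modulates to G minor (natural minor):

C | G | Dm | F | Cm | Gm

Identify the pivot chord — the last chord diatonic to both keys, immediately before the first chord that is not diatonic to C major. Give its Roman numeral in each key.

Chords diatonic to C major: C, Dm, Em, F, G, Am, Bdim.
Reading the progression, the first chord not in that set is Cm, so the modulation leaves C major there.
The chord immediately before Cm is F, which is diatonic to both keys: IV in C major and VII in G minor.

F — IV in C major, VII in G minor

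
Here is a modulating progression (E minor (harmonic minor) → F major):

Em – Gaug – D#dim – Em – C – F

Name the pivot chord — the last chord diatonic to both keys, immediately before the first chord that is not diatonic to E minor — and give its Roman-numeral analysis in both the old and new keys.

C — VI in E minor, V in F major

Chords diatonic to E minor: Em, F#dim, Gaug, Am, B, C, D#dim.
Reading the progression, the first chord not in that set is F, so the modulation leaves E minor there.
The chord immediately before F is C, which is diatonic to both keys: VI in E minor and V in F major.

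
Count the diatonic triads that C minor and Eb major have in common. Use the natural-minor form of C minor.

7

Diatonic triads of C minor (natural minor): C minor (i), D diminished (ii°), Eb major (III), F minor (iv), G minor (v), Ab major (VI), Bb major (VII).
Diatonic triads of Eb major: Eb major (I), F minor (ii), G minor (iii), Ab major (IV), Bb major (V), C minor (vi), D diminished (vii°).
Matching root and quality in both lists: C minor, D diminished, Eb major, F minor, G minor, Ab major, Bb major.
That gives 7 common triads.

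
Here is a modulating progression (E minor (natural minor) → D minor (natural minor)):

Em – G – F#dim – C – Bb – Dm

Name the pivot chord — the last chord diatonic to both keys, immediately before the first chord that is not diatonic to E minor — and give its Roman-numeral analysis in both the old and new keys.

Chords diatonic to E minor: Em, F#dim, G, Am, Bm, C, D.
Reading the progression, the first chord not in that set is Bb, so the modulation leaves E minor there.
The chord immediately before Bb is C, which is diatonic to both keys: VI in E minor and VII in D minor.

C — VI in E minor, VII in D minor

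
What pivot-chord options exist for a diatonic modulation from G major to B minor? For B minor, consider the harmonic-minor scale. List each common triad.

Triads in G major: G (I), Am (ii), Bm (iii), C (IV), D (V), Em (vi), F#dim (vii°).
Triads in B minor (harmonic minor): Bm (i), C#dim (ii°), Daug (III+), Em (iv), F# (V), G (VI), A#dim (vii°).
Shared triads with their functions: G (I in G major, VI in B minor); Bm (iii in G major, i in B minor); Em (vi in G major, iv in B minor).

G, Bm, Em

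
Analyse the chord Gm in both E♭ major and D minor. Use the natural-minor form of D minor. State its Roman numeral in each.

The scale of E♭ major is E♭ F G A♭ B♭ C D; G is degree 3, and the triad built there (G-B♭-D) is minor, so it is iii.
The scale of D minor (natural minor) is D E F G A B♭ C; G is degree 4, and the triad built there (G-B♭-D) is minor, so it is iv.

iii in E♭ major; iv in D minor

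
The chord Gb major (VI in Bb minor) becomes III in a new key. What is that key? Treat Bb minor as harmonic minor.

The numeral III denotes a major triad on scale degree 3. With Gb on degree 3, the tonic of the new key is Eb.
Degree 3 carries a major triad in natural-minor keys, so the destination is Eb minor.
Check: the diatonic triads of Eb minor (natural minor) are Ebm (i), Fdim (ii°), Gb (III), Abm (iv), Bbm (v), Cb (VI), Db (VII) — Gb major is indeed III.

Eb minor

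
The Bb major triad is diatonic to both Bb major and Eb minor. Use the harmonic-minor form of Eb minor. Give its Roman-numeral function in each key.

The scale of Bb major is Bb C D Eb F G A; Bb is degree 1, and the triad built there (Bb-D-F) is major, so it is I.
The scale of Eb minor (harmonic minor) is Eb F Gb Ab Bb Cb D; Bb is degree 5, and the triad built there (Bb-D-F) is major, so it is V.

I in Bb major; V in Eb minor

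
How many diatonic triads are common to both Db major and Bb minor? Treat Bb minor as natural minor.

7

Diatonic triads of Db major: Db (I), Ebm (ii), Fm (iii), Gb (IV), Ab (V), Bbm (vi), Cdim (vii°).
Diatonic triads of Bb minor (natural minor): Bbm (i), Cdim (ii°), Db (III), Ebm (iv), Fm (v), Gb (VI), Ab (VII).
Matching root and quality in both lists: Db, Ebm, Fm, Gb, Ab, Bbm, Cdim.
That gives 7 common triads.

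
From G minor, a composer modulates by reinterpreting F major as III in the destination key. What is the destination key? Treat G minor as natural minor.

D minor

The numeral III denotes a major triad on scale degree 3. With F on degree 3, the tonic of the new key is D.
Degree 3 carries a major triad in natural-minor keys, so the destination is D minor.
Check: the diatonic triads of D minor (natural minor) are Dm (i), Edim (ii°), F (III), Gm (iv), Am (v), B♭ (VI), C (VII) — F major is indeed III.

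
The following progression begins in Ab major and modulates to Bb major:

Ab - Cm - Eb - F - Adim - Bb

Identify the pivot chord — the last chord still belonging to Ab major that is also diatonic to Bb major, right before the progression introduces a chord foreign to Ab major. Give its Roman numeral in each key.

Eb — V in Ab major, IV in Bb major

Chords diatonic to Ab major: Ab, Bbm, Cm, Db, Eb, Fm, Gdim.
Reading the progression, the first chord not in that set is F, so the modulation leaves Ab major there.
The chord immediately before F is Eb, which is diatonic to both keys: V in Ab major and IV in Bb major.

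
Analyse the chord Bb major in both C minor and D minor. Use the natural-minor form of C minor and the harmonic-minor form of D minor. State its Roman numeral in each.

The scale of C minor (natural minor) is C D Eb F G Ab Bb; Bb is degree 7, and the triad built there (Bb-D-F) is major, so it is VII.
The scale of D minor (harmonic minor) is D E F G A Bb C#; Bb is degree 6, and the triad built there (Bb-D-F) is major, so it is VI.

VII in C minor; VI in D minor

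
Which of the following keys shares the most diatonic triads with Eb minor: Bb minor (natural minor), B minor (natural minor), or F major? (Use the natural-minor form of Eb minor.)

Bb minor

Triads of Eb minor (natural minor): Ebm (i), Fdim (ii°), Gb (III), Abm (iv), Bbm (v), Cb (VI), Db (VII).
Bb minor (natural minor) shares 4: Ebm, Gb, Bbm, Db.
B minor (natural minor) shares 0: none.
F major shares 0: none.
The most common triads (4) are shared with Bb minor.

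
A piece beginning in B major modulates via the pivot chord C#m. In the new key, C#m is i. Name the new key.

C# minor

The numeral i denotes a minor triad on scale degree 1. With C# on degree 1, the tonic of the new key is C#.
Degree 1 carries a minor triad in minor keys, so the destination is C# minor.
Check: the diatonic triads of C# minor (natural minor) are C#m (i), D#dim (ii°), E (III), F#m (iv), G#m (v), A (VI), B (VII) — C#m is indeed i.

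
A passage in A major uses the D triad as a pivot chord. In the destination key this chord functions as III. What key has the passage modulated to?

The numeral III denotes a major triad on scale degree 3. With D on degree 3, the tonic of the new key is B.
Degree 3 carries a major triad in natural-minor keys, so the destination is B minor.
Check: the diatonic triads of B minor (natural minor) are Bm (i), C♯dim (ii°), D (III), Em (iv), F♯m (v), G (VI), A (VII) — D is indeed III.

B minor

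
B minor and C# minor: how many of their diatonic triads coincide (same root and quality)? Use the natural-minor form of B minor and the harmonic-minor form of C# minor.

2

Diatonic triads of B minor (natural minor): B minor (i), C# diminished (ii°), D major (III), E minor (iv), F# minor (v), G major (VI), A major (VII).
Diatonic triads of C# minor (harmonic minor): C# minor (i), D# diminished (ii°), E augmented (III+), F# minor (iv), G# major (V), A major (VI), B# diminished (vii°).
Matching root and quality in both lists: F# minor, A major.
That gives 2 common triads.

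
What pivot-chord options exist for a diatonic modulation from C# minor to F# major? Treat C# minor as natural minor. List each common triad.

G#m, B

Triads in C# minor (natural minor): C#m (i), D#dim (ii°), E (III), F#m (iv), G#m (v), A (VI), B (VII).
Triads in F# major: F# (I), G#m (ii), A#m (iii), B (IV), C# (V), D#m (vi), E#dim (vii°).
Shared triads with their functions: G#m (v in C# minor, ii in F# major); B (VII in C# minor, IV in F# major).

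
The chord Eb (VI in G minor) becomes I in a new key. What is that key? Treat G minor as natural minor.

The numeral I denotes a major triad on scale degree 1. With Eb on degree 1, the tonic of the new key is Eb.
Degree 1 carries a major triad in major keys, so the destination is Eb major.
Check: the diatonic triads of Eb major are Eb (I), Fm (ii), Gm (iii), Ab (IV), Bb (V), Cm (vi), Ddim (vii°) — Eb is indeed I.

Eb major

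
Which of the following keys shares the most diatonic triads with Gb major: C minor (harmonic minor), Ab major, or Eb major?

Ab major

Triads of Gb major: Gb (I), Abm (ii), Bbm (iii), Cb (IV), Db (V), Ebm (vi), Fdim (vii°).
C minor (harmonic minor) shares 0: none.
Ab major shares 2: Bbm, Db.
Eb major shares 0: none.
The most common triads (2) are shared with Ab major.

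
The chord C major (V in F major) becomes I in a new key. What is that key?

C major

The numeral I denotes a major triad on scale degree 1. With C on degree 1, the tonic of the new key is C.
Degree 1 carries a major triad in major keys, so the destination is C major.
Check: the diatonic triads of C major are C (I), Dm (ii), Em (iii), F (IV), G (V), Am (vi), Bdim (vii°) — C major is indeed I.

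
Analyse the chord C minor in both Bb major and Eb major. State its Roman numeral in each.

ii in Bb major; vi in Eb major

The scale of Bb major is Bb C D Eb F G A; C is degree 2, and the triad built there (C-Eb-G) is minor, so it is ii.
The scale of Eb major is Eb F G Ab Bb C D; C is degree 6, and the triad built there (C-Eb-G) is minor, so it is vi.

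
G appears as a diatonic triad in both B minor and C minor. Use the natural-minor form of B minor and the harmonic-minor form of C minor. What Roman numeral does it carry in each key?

The scale of B minor (natural minor) is B C# D E F# G A; G is degree 6, and the triad built there (G-B-D) is major, so it is VI.
The scale of C minor (harmonic minor) is C D Eb F G Ab B; G is degree 5, and the triad built there (G-B-D) is major, so it is V.

VI in B minor; V in C minor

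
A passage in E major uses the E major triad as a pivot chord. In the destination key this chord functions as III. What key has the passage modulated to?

C# minor

The numeral III denotes a major triad on scale degree 3. With E on degree 3, the tonic of the new key is C#.
Degree 3 carries a major triad in natural-minor keys, so the destination is C# minor.
Check: the diatonic triads of C# minor (natural minor) are C#m (i), D#dim (ii°), E (III), F#m (iv), G#m (v), A (VI), B (VII) — E major is indeed III.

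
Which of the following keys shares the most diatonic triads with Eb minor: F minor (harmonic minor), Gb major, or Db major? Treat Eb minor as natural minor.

Gb major

Triads of Eb minor (natural minor): Ebm (i), Fdim (ii°), Gb (III), Abm (iv), Bbm (v), Cb (VI), Db (VII).
F minor (harmonic minor) shares 2: Bbm, Db.
Gb major shares 7: Ebm, Fdim, Gb, Abm, Bbm, Cb, Db.
Db major shares 4: Ebm, Gb, Bbm, Db.
The most common triads (7) are shared with Gb major.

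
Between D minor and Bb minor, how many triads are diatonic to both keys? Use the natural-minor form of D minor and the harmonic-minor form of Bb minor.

1

Diatonic triads of D minor (natural minor): D minor (i), E diminished (ii°), F major (III), G minor (iv), A minor (v), Bb major (VI), C major (VII).
Diatonic triads of Bb minor (harmonic minor): Bb minor (i), C diminished (ii°), Db augmented (III+), Eb minor (iv), F major (V), Gb major (VI), A diminished (vii°).
Matching root and quality in both lists: F major.
That gives 1 common triad.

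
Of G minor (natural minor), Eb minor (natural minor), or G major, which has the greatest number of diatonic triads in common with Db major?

Triads of Db major: Db (I), Ebm (ii), Fm (iii), Gb (IV), Ab (V), Bbm (vi), Cdim (vii°).
G minor (natural minor) shares 0: none.
Eb minor (natural minor) shares 4: Db, Ebm, Gb, Bbm.
G major shares 0: none.
The most common triads (4) are shared with Eb minor.

Eb minor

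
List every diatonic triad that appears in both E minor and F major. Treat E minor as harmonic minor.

Triads in E minor (harmonic minor): E minor (i), F♯ diminished (ii°), G augmented (III+), A minor (iv), B major (V), C major (VI), D♯ diminished (vii°).
Triads in F major: F major (I), G minor (ii), A minor (iii), B♭ major (IV), C major (V), D minor (vi), E diminished (vii°).
Shared triads with their functions: A minor (iv in E minor, iii in F major); C major (VI in E minor, V in F major).

Am, C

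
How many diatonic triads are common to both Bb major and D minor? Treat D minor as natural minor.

Diatonic triads of Bb major: Bb (I), Cm (ii), Dm (iii), Eb (IV), F (V), Gm (vi), Adim (vii°).
Diatonic triads of D minor (natural minor): Dm (i), Edim (ii°), F (III), Gm (iv), Am (v), Bb (VI), C (VII).
Matching root and quality in both lists: Bb, Dm, F, Gm.
That gives 4 common triads.

4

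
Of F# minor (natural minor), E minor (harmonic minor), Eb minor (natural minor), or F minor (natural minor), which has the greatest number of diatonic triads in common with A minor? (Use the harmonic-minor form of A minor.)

F# minor

Triads of A minor (harmonic minor): A minor (i), B diminished (ii°), C augmented (III+), D minor (iv), E major (V), F major (VI), G# diminished (vii°).
F# minor (natural minor) shares 2: E, G#dim.
E minor (harmonic minor) shares 1: Am.
Eb minor (natural minor) shares 0: none.
F minor (natural minor) shares 0: none.
The most common triads (2) are shared with F# minor.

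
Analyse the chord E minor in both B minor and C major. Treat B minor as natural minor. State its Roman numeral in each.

iv in B minor; iii in C major

The scale of B minor (natural minor) is B C# D E F# G A; E is degree 4, and the triad built there (E-G-B) is minor, so it is iv.
The scale of C major is C D E F G A B; E is degree 3, and the triad built there (E-G-B) is minor, so it is iii.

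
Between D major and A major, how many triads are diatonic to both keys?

Diatonic triads of D major: D major (I), E minor (ii), F♯ minor (iii), G major (IV), A major (V), B minor (vi), C♯ diminished (vii°).
Diatonic triads of A major: A major (I), B minor (ii), C♯ minor (iii), D major (IV), E major (V), F♯ minor (vi), G♯ diminished (vii°).
Matching root and quality in both lists: D major, F♯ minor, A major, B minor.
That gives 4 common triads.

4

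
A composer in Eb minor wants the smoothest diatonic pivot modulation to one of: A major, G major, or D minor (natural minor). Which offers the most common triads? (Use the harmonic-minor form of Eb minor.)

Triads of Eb minor (harmonic minor): Ebm (i), Fdim (ii°), Gbaug (III+), Abm (iv), Bb (V), Cb (VI), Ddim (vii°).
A major shares 0: none.
G major shares 0: none.
D minor (natural minor) shares 1: Bb.
The most common triads (1) are shared with D minor.

D minor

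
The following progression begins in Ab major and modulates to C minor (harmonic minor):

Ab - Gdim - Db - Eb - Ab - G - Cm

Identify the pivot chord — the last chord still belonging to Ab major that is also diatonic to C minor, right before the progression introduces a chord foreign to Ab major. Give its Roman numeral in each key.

Ab — I in Ab major, VI in C minor

Chords diatonic to Ab major: Ab, Bbm, Cm, Db, Eb, Fm, Gdim.
Reading the progression, the first chord not in that set is G, so the modulation leaves Ab major there.
The chord immediately before G is Ab, which is diatonic to both keys: I in Ab major and VI in C minor.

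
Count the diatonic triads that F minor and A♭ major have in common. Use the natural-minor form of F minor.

Diatonic triads of F minor (natural minor): F minor (i), G diminished (ii°), A♭ major (III), B♭ minor (iv), C minor (v), D♭ major (VI), E♭ major (VII).
Diatonic triads of A♭ major: A♭ major (I), B♭ minor (ii), C minor (iii), D♭ major (IV), E♭ major (V), F minor (vi), G diminished (vii°).
Matching root and quality in both lists: F minor, G diminished, A♭ major, B♭ minor, C minor, D♭ major, E♭ major.
That gives 7 common triads.

7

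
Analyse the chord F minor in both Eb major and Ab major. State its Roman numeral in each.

ii in Eb major; vi in Ab major

The scale of Eb major is Eb F G Ab Bb C D; F is degree 2, and the triad built there (F-Ab-C) is minor, so it is ii.
The scale of Ab major is Ab Bb C Db Eb F G; F is degree 6, and the triad built there (F-Ab-C) is minor, so it is vi.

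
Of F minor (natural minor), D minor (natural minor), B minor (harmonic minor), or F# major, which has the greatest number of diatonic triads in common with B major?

F# major

Triads of B major: B (I), C#m (ii), D#m (iii), E (IV), F# (V), G#m (vi), A#dim (vii°).
F minor (natural minor) shares 0: none.
D minor (natural minor) shares 0: none.
B minor (harmonic minor) shares 2: F#, A#dim.
F# major shares 4: B, D#m, F#, G#m.
The most common triads (4) are shared with F# major.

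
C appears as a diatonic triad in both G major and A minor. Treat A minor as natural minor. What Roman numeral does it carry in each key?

The scale of G major is G A B C D E F#; C is degree 4, and the triad built there (C-E-G) is major, so it is IV.
The scale of A minor (natural minor) is A B C D E F G; C is degree 3, and the triad built there (C-E-G) is major, so it is III.

IV in G major; III in A minor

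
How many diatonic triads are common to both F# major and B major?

Diatonic triads of F# major: F# (I), G#m (ii), A#m (iii), B (IV), C# (V), D#m (vi), E#dim (vii°).
Diatonic triads of B major: B (I), C#m (ii), D#m (iii), E (IV), F# (V), G#m (vi), A#dim (vii°).
Matching root and quality in both lists: F#, G#m, B, D#m.
That gives 4 common triads.

4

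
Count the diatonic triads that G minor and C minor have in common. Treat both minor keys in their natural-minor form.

4

Diatonic triads of G minor (natural minor): Gm (i), Adim (ii°), Bb (III), Cm (iv), Dm (v), Eb (VI), F (VII).
Diatonic triads of C minor (natural minor): Cm (i), Ddim (ii°), Eb (III), Fm (iv), Gm (v), Ab (VI), Bb (VII).
Matching root and quality in both lists: Gm, Bb, Cm, Eb.
That gives 4 common triads.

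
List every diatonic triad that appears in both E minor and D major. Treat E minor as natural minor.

Em, G, Bm, D

Triads in E minor (natural minor): Em (i), F#dim (ii°), G (III), Am (iv), Bm (v), C (VI), D (VII).
Triads in D major: D (I), Em (ii), F#m (iii), G (IV), A (V), Bm (vi), C#dim (vii°).
Shared triads with their functions: Em (i in E minor, ii in D major); G (III in E minor, IV in D major); Bm (v in E minor, vi in D major); D (VII in E minor, I in D major).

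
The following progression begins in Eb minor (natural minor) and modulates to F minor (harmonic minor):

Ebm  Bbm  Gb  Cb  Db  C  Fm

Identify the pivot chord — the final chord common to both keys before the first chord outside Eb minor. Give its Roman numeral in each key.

Chords diatonic to Eb minor: Ebm, Fdim, Gb, Abm, Bbm, Cb, Db.
Reading the progression, the first chord not in that set is C, so the modulation leaves Eb minor there.
The chord immediately before C is Db, which is diatonic to both keys: VII in Eb minor and VI in F minor.

Db — VII in Eb minor, VI in F minor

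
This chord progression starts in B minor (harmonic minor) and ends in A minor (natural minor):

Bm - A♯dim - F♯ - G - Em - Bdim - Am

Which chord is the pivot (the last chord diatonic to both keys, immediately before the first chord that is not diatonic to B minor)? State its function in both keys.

Chords diatonic to B minor: Bm, C♯dim, Daug, Em, F♯, G, A♯dim.
Reading the progression, the first chord not in that set is Bdim, so the modulation leaves B minor there.
The chord immediately before Bdim is Em, which is diatonic to both keys: iv in B minor and v in A minor.

Em — iv in B minor, v in A minor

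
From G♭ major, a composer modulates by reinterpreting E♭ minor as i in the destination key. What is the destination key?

E♭ minor

The numeral i denotes a minor triad on scale degree 1. With E♭ on degree 1, the tonic of the new key is E♭.
Degree 1 carries a minor triad in minor keys, so the destination is E♭ minor.
Check: the diatonic triads of E♭ minor (natural minor) are E♭m (i), Fdim (ii°), G♭ (III), A♭m (iv), B♭m (v), C♭ (VI), D♭ (VII) — E♭ minor is indeed i.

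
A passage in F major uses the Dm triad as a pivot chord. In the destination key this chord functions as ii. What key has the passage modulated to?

C major

The numeral ii denotes a minor triad on scale degree 2. With D on degree 2, the tonic of the new key is C.
Degree 2 carries a minor triad in major keys, so the destination is C major.
Check: the diatonic triads of C major are C (I), Dm (ii), Em (iii), F (IV), G (V), Am (vi), Bdim (vii°) — Dm is indeed ii.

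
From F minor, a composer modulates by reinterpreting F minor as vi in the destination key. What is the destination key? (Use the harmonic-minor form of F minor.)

Ab major

The numeral vi denotes a minor triad on scale degree 6. With F on degree 6, the tonic of the new key is Ab.
Degree 6 carries a minor triad in major keys, so the destination is Ab major.
Check: the diatonic triads of Ab major are Ab (I), Bbm (ii), Cm (iii), Db (IV), Eb (V), Fm (vi), Gdim (vii°) — F minor is indeed vi.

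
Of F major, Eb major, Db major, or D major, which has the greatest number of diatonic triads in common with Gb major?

Triads of Gb major: Gb (I), Abm (ii), Bbm (iii), Cb (IV), Db (V), Ebm (vi), Fdim (vii°).
F major shares 0: none.
Eb major shares 0: none.
Db major shares 4: Gb, Bbm, Db, Ebm.
D major shares 0: none.
The most common triads (4) are shared with Db major.

Db major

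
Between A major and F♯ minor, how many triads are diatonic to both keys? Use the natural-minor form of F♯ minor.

7

Diatonic triads of A major: A major (I), B minor (ii), C♯ minor (iii), D major (IV), E major (V), F♯ minor (vi), G♯ diminished (vii°).
Diatonic triads of F♯ minor (natural minor): F♯ minor (i), G♯ diminished (ii°), A major (III), B minor (iv), C♯ minor (v), D major (VI), E major (VII).
Matching root and quality in both lists: A major, B minor, C♯ minor, D major, E major, F♯ minor, G♯ diminished.
That gives 7 common triads.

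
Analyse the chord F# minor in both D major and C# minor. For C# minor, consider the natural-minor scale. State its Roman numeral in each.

The scale of D major is D E F# G A B C#; F# is degree 3, and the triad built there (F#-A-C#) is minor, so it is iii.
The scale of C# minor (natural minor) is C# D# E F# G# A B; F# is degree 4, and the triad built there (F#-A-C#) is minor, so it is iv.

iii in D major; iv in C# minor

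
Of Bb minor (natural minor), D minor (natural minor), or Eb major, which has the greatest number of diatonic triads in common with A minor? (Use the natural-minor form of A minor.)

D minor

Triads of A minor (natural minor): A minor (i), B diminished (ii°), C major (III), D minor (iv), E minor (v), F major (VI), G major (VII).
Bb minor (natural minor) shares 0: none.
D minor (natural minor) shares 4: Am, C, Dm, F.
Eb major shares 0: none.
The most common triads (4) are shared with D minor.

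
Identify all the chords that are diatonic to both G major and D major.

G, Bm, D, Em

Triads in G major: G (I), Am (ii), Bm (iii), C (IV), D (V), Em (vi), F#dim (vii°).
Triads in D major: D (I), Em (ii), F#m (iii), G (IV), A (V), Bm (vi), C#dim (vii°).
Shared triads with their functions: G (I in G major, IV in D major); Bm (iii in G major, vi in D major); D (V in G major, I in D major); Em (vi in G major, ii in D major).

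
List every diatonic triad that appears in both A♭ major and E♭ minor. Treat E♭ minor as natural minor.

B♭m, D♭

Triads in A♭ major: A♭ (I), B♭m (ii), Cm (iii), D♭ (IV), E♭ (V), Fm (vi), Gdim (vii°).
Triads in E♭ minor (natural minor): E♭m (i), Fdim (ii°), G♭ (III), A♭m (iv), B♭m (v), C♭ (VI), D♭ (VII).
Shared triads with their functions: B♭m (ii in A♭ major, v in E♭ minor); D♭ (IV in A♭ major, VII in E♭ minor).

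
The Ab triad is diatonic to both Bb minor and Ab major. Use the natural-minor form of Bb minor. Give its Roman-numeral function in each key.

VII in Bb minor; I in Ab major

The scale of Bb minor (natural minor) is Bb C Db Eb F Gb Ab; Ab is degree 7, and the triad built there (Ab-C-Eb) is major, so it is VII.
The scale of Ab major is Ab Bb C Db Eb F G; Ab is degree 1, and the triad built there (Ab-C-Eb) is major, so it is I.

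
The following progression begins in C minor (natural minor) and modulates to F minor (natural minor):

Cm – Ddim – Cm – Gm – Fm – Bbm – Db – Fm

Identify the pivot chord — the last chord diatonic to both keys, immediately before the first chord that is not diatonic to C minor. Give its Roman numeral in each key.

Fm — iv in C minor, i in F minor

Chords diatonic to C minor: Cm, Ddim, Eb, Fm, Gm, Ab, Bb.
Reading the progression, the first chord not in that set is Bbm, so the modulation leaves C minor there.
The chord immediately before Bbm is Fm, which is diatonic to both keys: iv in C minor and i in F minor.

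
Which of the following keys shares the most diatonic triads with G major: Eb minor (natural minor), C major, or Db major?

C major

Triads of G major: G (I), Am (ii), Bm (iii), C (IV), D (V), Em (vi), F#dim (vii°).
Eb minor (natural minor) shares 0: none.
C major shares 4: G, Am, C, Em.
Db major shares 0: none.
The most common triads (4) are shared with C major.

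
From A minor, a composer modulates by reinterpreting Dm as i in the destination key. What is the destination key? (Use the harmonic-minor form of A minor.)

The numeral i denotes a minor triad on scale degree 1. With D on degree 1, the tonic of the new key is D.
Degree 1 carries a minor triad in minor keys, so the destination is D minor.
Check: the diatonic triads of D minor (natural minor) are Dm (i), Edim (ii°), F (III), Gm (iv), Am (v), B♭ (VI), C (VII) — Dm is indeed i.

D minor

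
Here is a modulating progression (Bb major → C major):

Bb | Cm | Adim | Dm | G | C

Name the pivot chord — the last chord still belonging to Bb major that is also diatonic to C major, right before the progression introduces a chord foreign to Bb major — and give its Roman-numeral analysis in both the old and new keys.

Dm — iii in Bb major, ii in C major

Chords diatonic to Bb major: Bb, Cm, Dm, Eb, F, Gm, Adim.
Reading the progression, the first chord not in that set is G, so the modulation leaves Bb major there.
The chord immediately before G is Dm, which is diatonic to both keys: iii in Bb major and ii in C major.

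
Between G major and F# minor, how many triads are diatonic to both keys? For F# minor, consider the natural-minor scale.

2

Diatonic triads of G major: G (I), Am (ii), Bm (iii), C (IV), D (V), Em (vi), F#dim (vii°).
Diatonic triads of F# minor (natural minor): F#m (i), G#dim (ii°), A (III), Bm (iv), C#m (v), D (VI), E (VII).
Matching root and quality in both lists: Bm, D.
That gives 2 common triads.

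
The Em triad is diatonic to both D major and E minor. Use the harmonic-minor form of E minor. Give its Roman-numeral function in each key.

ii in D major; i in E minor

The scale of D major is D E F# G A B C#; E is degree 2, and the triad built there (E-G-B) is minor, so it is ii.
The scale of E minor (harmonic minor) is E F# G A B C D#; E is degree 1, and the triad built there (E-G-B) is minor, so it is i.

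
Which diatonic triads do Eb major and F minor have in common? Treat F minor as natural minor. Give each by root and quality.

Eb, Fm, Ab, Cm

Triads in Eb major: Eb major (I), F minor (ii), G minor (iii), Ab major (IV), Bb major (V), C minor (vi), D diminished (vii°).
Triads in F minor (natural minor): F minor (i), G diminished (ii°), Ab major (III), Bb minor (iv), C minor (v), Db major (VI), Eb major (VII).
Shared triads with their functions: Eb major (I in Eb major, VII in F minor); F minor (ii in Eb major, i in F minor); Ab major (IV in Eb major, III in F minor); C minor (vi in Eb major, v in F minor).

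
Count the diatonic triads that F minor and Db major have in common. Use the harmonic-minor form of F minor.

3

Diatonic triads of F minor (harmonic minor): Fm (i), Gdim (ii°), Abaug (III+), Bbm (iv), C (V), Db (VI), Edim (vii°).
Diatonic triads of Db major: Db (I), Ebm (ii), Fm (iii), Gb (IV), Ab (V), Bbm (vi), Cdim (vii°).
Matching root and quality in both lists: Fm, Bbm, Db.
That gives 3 common triads.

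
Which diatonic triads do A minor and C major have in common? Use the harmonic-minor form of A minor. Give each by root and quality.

Am, Bdim, Dm, F

Triads in A minor (harmonic minor): Am (i), Bdim (ii°), Caug (III+), Dm (iv), E (V), F (VI), G#dim (vii°).
Triads in C major: C (I), Dm (ii), Em (iii), F (IV), G (V), Am (vi), Bdim (vii°).
Shared triads with their functions: Am (i in A minor, vi in C major); Bdim (ii° in A minor, vii° in C major); Dm (iv in A minor, ii in C major); F (VI in A minor, IV in C major).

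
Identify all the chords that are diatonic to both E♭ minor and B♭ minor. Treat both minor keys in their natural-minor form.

Triads in E♭ minor (natural minor): E♭m (i), Fdim (ii°), G♭ (III), A♭m (iv), B♭m (v), C♭ (VI), D♭ (VII).
Triads in B♭ minor (natural minor): B♭m (i), Cdim (ii°), D♭ (III), E♭m (iv), Fm (v), G♭ (VI), A♭ (VII).
Shared triads with their functions: E♭m (i in E♭ minor, iv in B♭ minor); G♭ (III in E♭ minor, VI in B♭ minor); B♭m (v in E♭ minor, i in B♭ minor); D♭ (VII in E♭ minor, III in B♭ minor).

E♭m, G♭, B♭m, D♭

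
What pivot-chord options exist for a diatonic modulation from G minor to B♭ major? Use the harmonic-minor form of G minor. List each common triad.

Gm, Adim, Cm, E♭

Triads in G minor (harmonic minor): Gm (i), Adim (ii°), B♭aug (III+), Cm (iv), D (V), E♭ (VI), F♯dim (vii°).
Triads in B♭ major: B♭ (I), Cm (ii), Dm (iii), E♭ (IV), F (V), Gm (vi), Adim (vii°).
Shared triads with their functions: Gm (i in G minor, vi in B♭ major); Adim (ii° in G minor, vii° in B♭ major); Cm (iv in G minor, ii in B♭ major); E♭ (VI in G minor, IV in B♭ major).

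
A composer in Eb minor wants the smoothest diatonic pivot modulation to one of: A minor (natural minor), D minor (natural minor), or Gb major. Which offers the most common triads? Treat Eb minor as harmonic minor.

Gb major

Triads of Eb minor (harmonic minor): Ebm (i), Fdim (ii°), Gbaug (III+), Abm (iv), Bb (V), Cb (VI), Ddim (vii°).
A minor (natural minor) shares 0: none.
D minor (natural minor) shares 1: Bb.
Gb major shares 4: Ebm, Fdim, Abm, Cb.
The most common triads (4) are shared with Gb major.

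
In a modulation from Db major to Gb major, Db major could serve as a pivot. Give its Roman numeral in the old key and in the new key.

I in Db major; V in Gb major

The scale of Db major is Db Eb F Gb Ab Bb C; Db is degree 1, and the triad built there (Db-F-Ab) is major, so it is I.
The scale of Gb major is Gb Ab Bb Cb Db Eb F; Db is degree 5, and the triad built there (Db-F-Ab) is major, so it is V.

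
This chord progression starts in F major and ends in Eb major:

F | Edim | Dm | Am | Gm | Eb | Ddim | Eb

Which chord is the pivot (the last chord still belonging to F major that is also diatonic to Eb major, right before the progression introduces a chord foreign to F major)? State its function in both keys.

Chords diatonic to F major: F, Gm, Am, Bb, C, Dm, Edim.
Reading the progression, the first chord not in that set is Eb, so the modulation leaves F major there.
The chord immediately before Eb is Gm, which is diatonic to both keys: ii in F major and iii in Eb major.

Gm — ii in F major, iii in Eb major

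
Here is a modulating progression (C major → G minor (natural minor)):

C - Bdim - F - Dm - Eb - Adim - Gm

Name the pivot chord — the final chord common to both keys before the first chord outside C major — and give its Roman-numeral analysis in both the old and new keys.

Chords diatonic to C major: C, Dm, Em, F, G, Am, Bdim.
Reading the progression, the first chord not in that set is Eb, so the modulation leaves C major there.
The chord immediately before Eb is Dm, which is diatonic to both keys: ii in C major and v in G minor.

Dm — ii in C major, v in G minor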